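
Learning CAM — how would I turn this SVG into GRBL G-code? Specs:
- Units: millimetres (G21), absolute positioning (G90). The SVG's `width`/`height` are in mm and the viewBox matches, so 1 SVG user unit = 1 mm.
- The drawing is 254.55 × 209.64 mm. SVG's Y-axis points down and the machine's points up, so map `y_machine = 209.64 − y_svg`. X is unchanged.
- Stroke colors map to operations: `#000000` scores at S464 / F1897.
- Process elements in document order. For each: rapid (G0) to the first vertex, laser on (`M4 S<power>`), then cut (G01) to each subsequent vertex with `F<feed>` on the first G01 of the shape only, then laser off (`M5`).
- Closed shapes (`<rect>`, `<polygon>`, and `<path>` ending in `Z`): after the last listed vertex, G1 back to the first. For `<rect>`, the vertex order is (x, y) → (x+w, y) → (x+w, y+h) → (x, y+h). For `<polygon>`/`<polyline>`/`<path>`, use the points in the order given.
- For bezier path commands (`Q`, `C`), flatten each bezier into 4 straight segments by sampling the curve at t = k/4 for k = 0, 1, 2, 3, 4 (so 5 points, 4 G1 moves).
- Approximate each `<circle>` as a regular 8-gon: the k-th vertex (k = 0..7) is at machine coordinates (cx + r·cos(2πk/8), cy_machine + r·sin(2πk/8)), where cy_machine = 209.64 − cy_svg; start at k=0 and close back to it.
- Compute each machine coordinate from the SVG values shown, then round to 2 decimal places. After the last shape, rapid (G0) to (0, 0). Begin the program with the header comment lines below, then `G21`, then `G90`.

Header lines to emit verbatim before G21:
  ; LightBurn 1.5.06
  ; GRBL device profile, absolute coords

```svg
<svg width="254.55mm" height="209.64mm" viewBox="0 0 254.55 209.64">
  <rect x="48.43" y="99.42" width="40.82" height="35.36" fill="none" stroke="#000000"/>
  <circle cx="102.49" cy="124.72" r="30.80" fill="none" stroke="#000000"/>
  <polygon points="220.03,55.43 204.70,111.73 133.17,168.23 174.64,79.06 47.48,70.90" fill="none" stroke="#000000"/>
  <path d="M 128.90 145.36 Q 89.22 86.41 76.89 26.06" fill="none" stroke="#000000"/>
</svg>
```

1 u = 1 mm; y_m = 209.64 − y.

[1] `<rect>` rectangle, #000000→score S464 F1897: (48.43,110.22) → (89.25,110.22) → (89.25,74.86) → (48.43,74.86) → (48.43,110.22) (closed)

[2] `<circle>` circle, #000000→score S464 F1897: (133.29,84.92) → (124.27,106.70) → (102.49,115.72) → (80.71,106.70) → (71.69,84.92) → (80.71,63.14) → (102.49,54.12) → (124.27,63.14) → (133.29,84.92) (closed)

[3] `<polygon>` closed polygon, #000000→score S464 F1897: (220.03,154.21) → (204.70,97.91) → (133.17,41.41) → (174.64,130.58) → (47.48,138.74) → (220.03,154.21) (closed)

[4] `<path>` quadratic bezier, #000000→score S464 F1897: (128.90,64.28) → (110.77,93.84) → (96.06,123.58) → (84.76,153.49) → (76.89,183.58)

; LightBurn 1.5.06
; GRBL device profile, absolute coords
G21
G90
G0 X48.43 Y110.22
M4 S464
G01 X89.25 Y110.22 F1897
G01 X89.25 Y74.86
G01 X48.43 Y74.86
G01 X48.43 Y110.22
M5
G0 X133.29 Y84.92
M4 S464
G01 X124.27 Y106.70 F1897
G01 X102.49 Y115.72
G01 X80.71 Y106.70
G01 X71.69 Y84.92
G01 X80.71 Y63.14
G01 X102.49 Y54.12
G01 X124.27 Y63.14
G01 X133.29 Y84.92
M5
G0 X220.03 Y154.21
M4 S464
G01 X204.70 Y97.91 F1897
G01 X133.17 Y41.41
G01 X174.64 Y130.58
G01 X47.48 Y138.74
G01 X220.03 Y154.21
M5
G0 X128.90 Y64.28
M4 S464
G01 X110.77 Y93.84 F1897
G01 X96.06 Y123.58
G01 X84.76 Y153.49
G01 X76.89 Y183.58
M5
G0 X0.00 Y0.00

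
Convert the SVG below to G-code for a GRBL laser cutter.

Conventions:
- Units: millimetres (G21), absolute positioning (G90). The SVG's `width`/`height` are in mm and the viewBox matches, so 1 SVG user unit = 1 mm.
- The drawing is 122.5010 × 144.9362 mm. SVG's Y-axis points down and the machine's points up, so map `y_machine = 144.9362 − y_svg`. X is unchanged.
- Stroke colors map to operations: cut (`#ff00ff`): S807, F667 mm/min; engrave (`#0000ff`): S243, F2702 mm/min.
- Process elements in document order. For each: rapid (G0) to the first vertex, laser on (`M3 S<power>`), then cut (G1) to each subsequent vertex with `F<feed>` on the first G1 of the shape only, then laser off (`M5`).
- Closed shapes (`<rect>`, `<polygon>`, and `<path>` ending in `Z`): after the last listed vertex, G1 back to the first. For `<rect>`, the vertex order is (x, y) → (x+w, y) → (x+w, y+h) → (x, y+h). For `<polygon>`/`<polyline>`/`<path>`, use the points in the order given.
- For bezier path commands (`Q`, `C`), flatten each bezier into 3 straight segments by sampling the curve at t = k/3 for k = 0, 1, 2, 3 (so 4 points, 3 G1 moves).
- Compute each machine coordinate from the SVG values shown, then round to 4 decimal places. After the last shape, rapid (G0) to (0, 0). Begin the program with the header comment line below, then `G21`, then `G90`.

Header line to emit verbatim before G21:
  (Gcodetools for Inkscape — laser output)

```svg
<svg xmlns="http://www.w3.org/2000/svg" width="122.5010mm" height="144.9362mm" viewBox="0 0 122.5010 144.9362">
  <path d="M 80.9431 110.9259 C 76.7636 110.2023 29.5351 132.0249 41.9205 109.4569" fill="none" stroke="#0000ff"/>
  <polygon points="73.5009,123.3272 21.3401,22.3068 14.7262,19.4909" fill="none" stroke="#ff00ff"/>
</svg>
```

(Gcodetools for Inkscape — laser output)
G21
G90
G0 X80.9431 Y34.0103
M3 S243
G1 X66.2163 Y29.6976 F2702
G1 X45.6041 Y25.2290
G1 X41.9205 Y35.4793
M5
G0 X73.5009 Y21.6090
M3 S807
G1 X21.3401 Y122.6294 F667
G1 X14.7262 Y125.4453
G1 X73.5009 Y21.6090
M5
G0 X0.0000 Y0.0000

viewBox `0 0 122.5010 144.9362` with mm width/height → 1 unit = 1 mm. Flip: y_m = 144.9362 − y_svg.

**Shape 1** — `<path>` cubic bezier, stroke `#0000ff` → engrave (S243, F2702). Control points (SVG): P0=(80.9431,110.9259), P1=(76.7636,110.2023), P2=(29.5351,132.0249), P3=(41.9205,109.4569); sampled at t=k/3. Machine vertices: (80.9431,34.0103) → (66.2163,29.6976) → (45.6041,25.2290) → (41.9205,35.4793). Open path.

**Shape 2** — `<polygon>` closed polygon, stroke `#ff00ff` → cut (S807, F667). Machine vertices: (73.5009,21.6090) → (21.3401,122.6294) → (14.7262,125.4453) → (73.5009,21.6090). Closed: final G1 returns to the first vertex.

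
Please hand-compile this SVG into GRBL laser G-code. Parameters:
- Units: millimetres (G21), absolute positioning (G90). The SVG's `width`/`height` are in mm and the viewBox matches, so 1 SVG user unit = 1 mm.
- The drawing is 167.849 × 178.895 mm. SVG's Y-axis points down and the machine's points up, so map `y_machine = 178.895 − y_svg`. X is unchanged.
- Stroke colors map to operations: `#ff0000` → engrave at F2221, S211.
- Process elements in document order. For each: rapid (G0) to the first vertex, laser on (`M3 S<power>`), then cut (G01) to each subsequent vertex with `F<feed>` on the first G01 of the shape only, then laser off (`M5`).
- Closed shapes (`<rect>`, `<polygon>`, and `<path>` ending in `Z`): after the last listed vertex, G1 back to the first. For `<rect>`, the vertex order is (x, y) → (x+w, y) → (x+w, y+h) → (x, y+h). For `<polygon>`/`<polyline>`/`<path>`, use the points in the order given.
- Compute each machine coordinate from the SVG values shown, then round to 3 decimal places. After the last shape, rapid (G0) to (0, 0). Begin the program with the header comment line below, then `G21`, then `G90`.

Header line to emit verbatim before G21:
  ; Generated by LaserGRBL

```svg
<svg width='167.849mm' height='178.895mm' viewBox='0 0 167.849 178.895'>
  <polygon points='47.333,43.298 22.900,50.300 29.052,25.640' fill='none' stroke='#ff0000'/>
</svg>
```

viewBox `0 0 167.849 178.895` with mm width/height → 1 unit = 1 mm. Flip: y_m = 178.895 − y_svg.

**Shape 1** — `<polygon>` regular polygon, stroke `#ff0000` → engrave (S211, F2221). Machine vertices: (47.333,135.597) → (22.900,128.595) → (29.052,153.255) → (47.333,135.597). Closed: final G1 returns to the first vertex.

; Generated by LaserGRBL
G21
G90
G0 X47.333 Y135.597
M3 S211
G01 X22.900 Y128.595 F2221
G01 X29.052 Y153.255
G01 X47.333 Y135.597
M5
G0 X0.000 Y0.000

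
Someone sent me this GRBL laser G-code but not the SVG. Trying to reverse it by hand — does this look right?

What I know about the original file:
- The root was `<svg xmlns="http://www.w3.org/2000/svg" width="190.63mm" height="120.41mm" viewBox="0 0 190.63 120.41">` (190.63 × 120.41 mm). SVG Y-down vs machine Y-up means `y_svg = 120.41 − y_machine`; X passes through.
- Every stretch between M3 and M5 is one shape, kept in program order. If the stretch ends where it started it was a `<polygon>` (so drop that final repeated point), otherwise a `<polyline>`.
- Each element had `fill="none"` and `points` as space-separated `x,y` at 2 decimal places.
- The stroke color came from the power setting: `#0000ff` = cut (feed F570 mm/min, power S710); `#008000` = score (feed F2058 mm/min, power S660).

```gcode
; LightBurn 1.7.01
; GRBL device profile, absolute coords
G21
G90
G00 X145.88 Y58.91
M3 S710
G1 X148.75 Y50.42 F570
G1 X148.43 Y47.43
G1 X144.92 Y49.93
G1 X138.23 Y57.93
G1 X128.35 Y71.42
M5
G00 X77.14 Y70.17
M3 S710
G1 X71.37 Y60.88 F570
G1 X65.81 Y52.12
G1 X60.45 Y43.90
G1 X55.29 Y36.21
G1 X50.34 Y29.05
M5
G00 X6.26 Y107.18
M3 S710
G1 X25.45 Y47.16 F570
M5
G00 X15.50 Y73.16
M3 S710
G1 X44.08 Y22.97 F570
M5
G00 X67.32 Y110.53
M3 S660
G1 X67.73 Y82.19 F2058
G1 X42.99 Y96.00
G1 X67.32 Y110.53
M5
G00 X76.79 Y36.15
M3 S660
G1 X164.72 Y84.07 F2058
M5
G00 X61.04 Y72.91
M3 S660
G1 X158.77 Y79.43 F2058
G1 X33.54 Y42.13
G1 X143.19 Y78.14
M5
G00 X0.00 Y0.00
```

Each laser-on run becomes one SVG element. Flip Y back into SVG space with y_svg = 120.41 − y_machine.

Run 1: power S710 maps to stroke `#0000ff` (cut). The run is open, so emit a `<polyline>` with points (Y-flipped): 145.88,61.50 148.75,69.99 148.43,72.98 144.92,70.48 138.23,62.48 128.35,48.99.

Run 2: S710 ⇒ cut layer `#0000ff`. The run is open, so emit a `<polyline>` with points (Y-flipped): 77.14,50.24 71.37,59.53 65.81,68.29 60.45,76.51 55.29,84.20 50.34,91.36.

Run 3: the run's S710 means `#0000ff` (cut). The run is open, so emit a `<polyline>` with points (Y-flipped): 6.26,13.23 25.45,73.25.

Run 4: S710 ⇒ cut layer `#0000ff`. The run is open, so emit a `<polyline>` with points (Y-flipped): 15.50,47.25 44.08,97.44.

Run 5: S660 ⇒ score layer `#008000`. The run returns to its start, so emit a `<polygon>` with points (Y-flipped): 67.32,9.88 67.73,38.22 42.99,24.41.

Run 6: S660 ⇒ score layer `#008000`. The run is open, so emit a `<polyline>` with points (Y-flipped): 76.79,84.26 164.72,36.34.

Run 7: the run's S660 means `#008000` (score). The run is open, so emit a `<polyline>` with points (Y-flipped): 61.04,47.50 158.77,40.98 33.54,78.28 143.19,42.27.

<svg xmlns="http://www.w3.org/2000/svg" width="190.63mm" height="120.41mm" viewBox="0 0 190.63 120.41">
  <polyline points="145.88,61.50 148.75,69.99 148.43,72.98 144.92,70.48 138.23,62.48 128.35,48.99" fill="none" stroke="#0000ff"/>
  <polyline points="77.14,50.24 71.37,59.53 65.81,68.29 60.45,76.51 55.29,84.20 50.34,91.36" fill="none" stroke="#0000ff"/>
  <polyline points="6.26,13.23 25.45,73.25" fill="none" stroke="#0000ff"/>
  <polyline points="15.50,47.25 44.08,97.44" fill="none" stroke="#0000ff"/>
  <polygon points="67.32,9.88 67.73,38.22 42.99,24.41" fill="none" stroke="#008000"/>
  <polyline points="76.79,84.26 164.72,36.34" fill="none" stroke="#008000"/>
  <polyline points="61.04,47.50 158.77,40.98 33.54,78.28 143.19,42.27" fill="none" stroke="#008000"/>
</svg>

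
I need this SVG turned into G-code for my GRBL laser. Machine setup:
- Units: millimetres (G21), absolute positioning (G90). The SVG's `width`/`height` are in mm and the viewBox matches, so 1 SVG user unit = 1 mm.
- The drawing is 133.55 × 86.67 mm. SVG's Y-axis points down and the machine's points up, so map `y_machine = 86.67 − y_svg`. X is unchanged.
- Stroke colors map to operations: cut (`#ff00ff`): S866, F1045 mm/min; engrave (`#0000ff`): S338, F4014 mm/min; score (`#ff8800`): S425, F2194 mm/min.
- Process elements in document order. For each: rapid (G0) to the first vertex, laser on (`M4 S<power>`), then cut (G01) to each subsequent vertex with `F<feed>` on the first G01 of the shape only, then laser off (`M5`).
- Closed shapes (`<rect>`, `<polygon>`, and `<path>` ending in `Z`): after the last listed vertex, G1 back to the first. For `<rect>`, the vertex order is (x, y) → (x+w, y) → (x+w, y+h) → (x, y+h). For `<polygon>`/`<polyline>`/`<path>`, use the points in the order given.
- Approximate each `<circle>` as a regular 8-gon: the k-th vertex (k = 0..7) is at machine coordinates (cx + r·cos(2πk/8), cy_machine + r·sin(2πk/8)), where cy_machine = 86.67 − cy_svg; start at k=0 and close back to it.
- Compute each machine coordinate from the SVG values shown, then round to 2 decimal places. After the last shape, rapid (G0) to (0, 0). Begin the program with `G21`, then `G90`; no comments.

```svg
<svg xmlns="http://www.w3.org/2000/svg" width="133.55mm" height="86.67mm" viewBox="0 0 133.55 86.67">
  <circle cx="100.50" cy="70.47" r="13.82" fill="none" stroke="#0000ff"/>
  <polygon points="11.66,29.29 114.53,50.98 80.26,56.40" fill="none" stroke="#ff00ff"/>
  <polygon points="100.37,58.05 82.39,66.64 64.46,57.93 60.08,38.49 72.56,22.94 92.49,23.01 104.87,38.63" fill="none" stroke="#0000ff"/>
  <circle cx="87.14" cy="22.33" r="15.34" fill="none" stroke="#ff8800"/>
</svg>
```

G21
G90
G0 X114.32 Y16.20
M4 S338
G01 X110.27 Y25.97 F4014
G01 X100.50 Y30.02
G01 X90.73 Y25.97
G01 X86.68 Y16.20
G01 X90.73 Y6.43
G01 X100.50 Y2.38
G01 X110.27 Y6.43
G01 X114.32 Y16.20
M5
G0 X11.66 Y57.38
M4 S866
G01 X114.53 Y35.69 F1045
G01 X80.26 Y30.27
G01 X11.66 Y57.38
M5
G0 X100.37 Y28.62
M4 S338
G01 X82.39 Y20.03 F4014
G01 X64.46 Y28.74
G01 X60.08 Y48.18
G01 X72.56 Y63.73
G01 X92.49 Y63.66
G01 X104.87 Y48.04
G01 X100.37 Y28.62
M5
G0 X102.48 Y64.34
M4 S425
G01 X97.99 Y75.19 F2194
G01 X87.14 Y79.68
G01 X76.29 Y75.19
G01 X71.80 Y64.34
G01 X76.29 Y53.49
G01 X87.14 Y49.00
G01 X97.99 Y53.49
G01 X102.48 Y64.34
M5
G0 X0.00 Y0.00

Since the viewBox matches the mm dimensions, user units are millimetres directly. The only transform is the Y-flip y_m = 86.67 − y_svg.

Shape 1 is a circle drawn with `<circle>`. Its stroke #0000ff means engrave at S338, F4014. After flipping Y the toolpath is (114.32,16.20) → (110.27,25.97) → (100.50,30.02) → (90.73,25.97) → (86.68,16.20) → (90.73,6.43) → (100.50,2.38) → (110.27,6.43) → (114.32,16.20), returning to the start.

Shape 2 is a closed polygon drawn with `<polygon>`. Its stroke #ff00ff means cut at S866, F1045. After flipping Y the toolpath is (11.66,57.38) → (114.53,35.69) → (80.26,30.27) → (11.66,57.38), returning to the start.

Shape 3 is a regular polygon drawn with `<polygon>`. Its stroke #0000ff means engrave at S338, F4014. After flipping Y the toolpath is (100.37,28.62) → (82.39,20.03) → (64.46,28.74) → (60.08,48.18) → (72.56,63.73) → (92.49,63.66) → (104.87,48.04) → (100.37,28.62), returning to the start.

Shape 4 is a circle drawn with `<circle>`. Its stroke #ff8800 means score at S425, F2194. After flipping Y the toolpath is (102.48,64.34) → (97.99,75.19) → (87.14,79.68) → (76.29,75.19) → (71.80,64.34) → (76.29,53.49) → (87.14,49.00) → (97.99,53.49) → (102.48,64.34), returning to the start.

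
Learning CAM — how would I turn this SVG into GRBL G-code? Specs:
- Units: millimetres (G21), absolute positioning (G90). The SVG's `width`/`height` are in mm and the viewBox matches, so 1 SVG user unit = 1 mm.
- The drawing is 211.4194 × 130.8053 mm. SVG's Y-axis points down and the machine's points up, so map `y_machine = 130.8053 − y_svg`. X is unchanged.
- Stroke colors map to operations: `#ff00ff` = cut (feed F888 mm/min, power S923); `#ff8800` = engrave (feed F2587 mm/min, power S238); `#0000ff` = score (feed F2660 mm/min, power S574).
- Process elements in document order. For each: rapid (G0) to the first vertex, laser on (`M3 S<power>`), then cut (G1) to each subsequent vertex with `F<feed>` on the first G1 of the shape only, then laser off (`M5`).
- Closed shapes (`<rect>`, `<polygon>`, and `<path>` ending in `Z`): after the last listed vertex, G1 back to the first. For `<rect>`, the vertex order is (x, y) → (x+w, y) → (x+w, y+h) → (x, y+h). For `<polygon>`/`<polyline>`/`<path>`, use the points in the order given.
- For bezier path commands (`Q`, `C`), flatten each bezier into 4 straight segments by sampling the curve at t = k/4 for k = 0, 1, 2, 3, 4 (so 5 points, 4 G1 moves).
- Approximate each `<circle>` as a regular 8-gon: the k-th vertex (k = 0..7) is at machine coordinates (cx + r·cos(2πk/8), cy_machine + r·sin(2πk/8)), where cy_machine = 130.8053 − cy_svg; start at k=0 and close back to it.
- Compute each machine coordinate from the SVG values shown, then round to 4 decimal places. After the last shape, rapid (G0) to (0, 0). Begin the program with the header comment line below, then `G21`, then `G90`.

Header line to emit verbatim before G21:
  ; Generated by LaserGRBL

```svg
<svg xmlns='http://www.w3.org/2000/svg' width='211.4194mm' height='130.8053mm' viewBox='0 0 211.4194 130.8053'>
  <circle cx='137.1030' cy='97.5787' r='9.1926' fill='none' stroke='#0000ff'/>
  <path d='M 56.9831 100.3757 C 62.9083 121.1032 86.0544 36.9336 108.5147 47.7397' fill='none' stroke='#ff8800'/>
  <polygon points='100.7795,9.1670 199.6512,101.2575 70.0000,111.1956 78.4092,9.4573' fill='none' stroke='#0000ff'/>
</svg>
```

Since the viewBox matches the mm dimensions, user units are millimetres directly. The only transform is the Y-flip y_m = 130.8053 − y_svg.

Shape 1 is a circle drawn with `<circle>`. Its stroke #0000ff means score at S574, F2660. After flipping Y the toolpath is (146.2956,33.2266) → (143.6031,39.7267) → (137.1030,42.4192) → (130.6029,39.7267) → (127.9104,33.2266) → (130.6029,26.7265) → (137.1030,24.0340) → (143.6031,26.7265) → (146.2956,33.2266), returning to the start.

Shape 2 is a cubic bezier drawn with `<path>`. Its stroke #ff8800 means engrave at S238, F2587. After flipping Y the toolpath is (56.9831,30.4296) → (64.3761,31.4292) → (76.5482,53.0271) → (91.8207,76.4852) → (108.5147,83.0656).

Shape 3 is a closed polygon drawn with `<polygon>`. Its stroke #0000ff means score at S574, F2660. After flipping Y the toolpath is (100.7795,121.6383) → (199.6512,29.5478) → (70.0000,19.6097) → (78.4092,121.3480) → (100.7795,121.6383), returning to the start.

; Generated by LaserGRBL
G21
G90
G0 X146.2956 Y33.2266
M3 S574
G1 X143.6031 Y39.7267 F2660
G1 X137.1030 Y42.4192
G1 X130.6029 Y39.7267
G1 X127.9104 Y33.2266
G1 X130.6029 Y26.7265
G1 X137.1030 Y24.0340
G1 X143.6031 Y26.7265
G1 X146.2956 Y33.2266
M5
G0 X56.9831 Y30.4296
M3 S238
G1 X64.3761 Y31.4292 F2587
G1 X76.5482 Y53.0271
G1 X91.8207 Y76.4852
G1 X108.5147 Y83.0656
M5
G0 X100.7795 Y121.6383
M3 S574
G1 X199.6512 Y29.5478 F2660
G1 X70.0000 Y19.6097
G1 X78.4092 Y121.3480
G1 X100.7795 Y121.6383
M5
G0 X0.0000 Y0.0000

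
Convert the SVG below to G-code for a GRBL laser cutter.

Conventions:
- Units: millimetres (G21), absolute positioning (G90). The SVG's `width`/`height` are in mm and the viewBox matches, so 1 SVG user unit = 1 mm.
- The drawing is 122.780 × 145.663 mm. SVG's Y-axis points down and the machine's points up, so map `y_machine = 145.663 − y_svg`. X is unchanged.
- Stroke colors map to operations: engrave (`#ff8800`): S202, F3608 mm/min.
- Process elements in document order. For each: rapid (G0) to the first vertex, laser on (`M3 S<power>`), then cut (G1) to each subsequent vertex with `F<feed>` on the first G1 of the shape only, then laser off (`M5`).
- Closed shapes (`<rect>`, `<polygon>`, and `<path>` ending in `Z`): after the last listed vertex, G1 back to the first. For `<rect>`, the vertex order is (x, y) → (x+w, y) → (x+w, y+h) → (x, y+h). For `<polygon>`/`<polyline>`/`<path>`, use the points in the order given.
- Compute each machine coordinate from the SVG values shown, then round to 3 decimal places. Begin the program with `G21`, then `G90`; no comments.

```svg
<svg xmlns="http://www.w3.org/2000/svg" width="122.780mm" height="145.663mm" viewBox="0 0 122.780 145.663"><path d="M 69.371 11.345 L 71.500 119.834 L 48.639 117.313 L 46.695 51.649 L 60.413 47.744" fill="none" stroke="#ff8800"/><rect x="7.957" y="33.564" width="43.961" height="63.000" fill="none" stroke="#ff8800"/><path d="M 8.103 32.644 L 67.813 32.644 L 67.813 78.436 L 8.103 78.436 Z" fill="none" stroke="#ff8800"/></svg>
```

G21
G90
G0 X69.371 Y134.318
M3 S202
G1 X71.500 Y25.829 F3608
G1 X48.639 Y28.350
G1 X46.695 Y94.014
G1 X60.413 Y97.919
M5
G0 X7.957 Y112.099
M3 S202
G1 X51.918 Y112.099 F3608
G1 X51.918 Y49.099
G1 X7.957 Y49.099
G1 X7.957 Y112.099
M5
G0 X8.103 Y113.019
M3 S202
G1 X67.813 Y113.019 F3608
G1 X67.813 Y67.227
G1 X8.103 Y67.227
G1 X8.103 Y113.019
M5

1 u = 1 mm; y_m = 145.663 − y.

[1] `<path>` open polyline, #ff8800→engrave S202 F3608: (69.371,134.318) → (71.500,25.829) → (48.639,28.350) → (46.695,94.014) → (60.413,97.919)

[2] `<rect>` rectangle, #ff8800→engrave S202 F3608: (7.957,112.099) → (51.918,112.099) → (51.918,49.099) → (7.957,49.099) → (7.957,112.099) (closed)

[3] `<path>` rectangle, #ff8800→engrave S202 F3608: (8.103,113.019) → (67.813,113.019) → (67.813,67.227) → (8.103,67.227) → (8.103,113.019) (closed)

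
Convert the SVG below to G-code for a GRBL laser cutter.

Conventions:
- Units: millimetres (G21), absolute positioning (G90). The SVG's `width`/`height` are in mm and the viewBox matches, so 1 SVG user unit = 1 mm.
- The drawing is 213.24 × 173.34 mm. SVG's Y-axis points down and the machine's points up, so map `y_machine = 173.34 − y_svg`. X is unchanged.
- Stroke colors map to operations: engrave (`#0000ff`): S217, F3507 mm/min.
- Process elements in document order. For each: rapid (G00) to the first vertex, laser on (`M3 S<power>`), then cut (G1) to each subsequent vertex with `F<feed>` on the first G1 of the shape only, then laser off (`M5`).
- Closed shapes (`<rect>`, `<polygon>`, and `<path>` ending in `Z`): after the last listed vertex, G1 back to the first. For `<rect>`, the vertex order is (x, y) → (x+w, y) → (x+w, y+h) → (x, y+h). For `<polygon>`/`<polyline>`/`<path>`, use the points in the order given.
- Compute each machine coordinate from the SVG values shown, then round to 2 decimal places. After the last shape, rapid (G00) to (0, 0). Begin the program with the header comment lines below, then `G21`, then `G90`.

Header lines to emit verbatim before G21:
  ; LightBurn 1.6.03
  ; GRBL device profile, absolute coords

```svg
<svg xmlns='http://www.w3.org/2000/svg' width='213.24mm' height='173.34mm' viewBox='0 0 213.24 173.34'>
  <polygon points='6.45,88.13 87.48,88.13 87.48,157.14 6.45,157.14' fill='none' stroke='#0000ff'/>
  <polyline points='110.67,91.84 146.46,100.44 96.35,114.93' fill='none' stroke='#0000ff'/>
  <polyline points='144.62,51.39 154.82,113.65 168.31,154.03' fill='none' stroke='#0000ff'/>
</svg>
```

; LightBurn 1.6.03
; GRBL device profile, absolute coords
G21
G90
G00 X6.45 Y85.21
M3 S217
G1 X87.48 Y85.21 F3507
G1 X87.48 Y16.20
G1 X6.45 Y16.20
G1 X6.45 Y85.21
M5
G00 X110.67 Y81.50
M3 S217
G1 X146.46 Y72.90 F3507
G1 X96.35 Y58.41
M5
G00 X144.62 Y121.95
M3 S217
G1 X154.82 Y59.69 F3507
G1 X168.31 Y19.31
M5
G00 X0.00 Y0.00

1 u = 1 mm; y_m = 173.34 − y.

[1] `<polygon>` rectangle, #0000ff→engrave S217 F3507: (6.45,85.21) → (87.48,85.21) → (87.48,16.20) → (6.45,16.20) → (6.45,85.21) (closed)

[2] `<polyline>` open polyline, #0000ff→engrave S217 F3507: (110.67,81.50) → (146.46,72.90) → (96.35,58.41)

[3] `<polyline>` open polyline, #0000ff→engrave S217 F3507: (144.62,121.95) → (154.82,59.69) → (168.31,19.31)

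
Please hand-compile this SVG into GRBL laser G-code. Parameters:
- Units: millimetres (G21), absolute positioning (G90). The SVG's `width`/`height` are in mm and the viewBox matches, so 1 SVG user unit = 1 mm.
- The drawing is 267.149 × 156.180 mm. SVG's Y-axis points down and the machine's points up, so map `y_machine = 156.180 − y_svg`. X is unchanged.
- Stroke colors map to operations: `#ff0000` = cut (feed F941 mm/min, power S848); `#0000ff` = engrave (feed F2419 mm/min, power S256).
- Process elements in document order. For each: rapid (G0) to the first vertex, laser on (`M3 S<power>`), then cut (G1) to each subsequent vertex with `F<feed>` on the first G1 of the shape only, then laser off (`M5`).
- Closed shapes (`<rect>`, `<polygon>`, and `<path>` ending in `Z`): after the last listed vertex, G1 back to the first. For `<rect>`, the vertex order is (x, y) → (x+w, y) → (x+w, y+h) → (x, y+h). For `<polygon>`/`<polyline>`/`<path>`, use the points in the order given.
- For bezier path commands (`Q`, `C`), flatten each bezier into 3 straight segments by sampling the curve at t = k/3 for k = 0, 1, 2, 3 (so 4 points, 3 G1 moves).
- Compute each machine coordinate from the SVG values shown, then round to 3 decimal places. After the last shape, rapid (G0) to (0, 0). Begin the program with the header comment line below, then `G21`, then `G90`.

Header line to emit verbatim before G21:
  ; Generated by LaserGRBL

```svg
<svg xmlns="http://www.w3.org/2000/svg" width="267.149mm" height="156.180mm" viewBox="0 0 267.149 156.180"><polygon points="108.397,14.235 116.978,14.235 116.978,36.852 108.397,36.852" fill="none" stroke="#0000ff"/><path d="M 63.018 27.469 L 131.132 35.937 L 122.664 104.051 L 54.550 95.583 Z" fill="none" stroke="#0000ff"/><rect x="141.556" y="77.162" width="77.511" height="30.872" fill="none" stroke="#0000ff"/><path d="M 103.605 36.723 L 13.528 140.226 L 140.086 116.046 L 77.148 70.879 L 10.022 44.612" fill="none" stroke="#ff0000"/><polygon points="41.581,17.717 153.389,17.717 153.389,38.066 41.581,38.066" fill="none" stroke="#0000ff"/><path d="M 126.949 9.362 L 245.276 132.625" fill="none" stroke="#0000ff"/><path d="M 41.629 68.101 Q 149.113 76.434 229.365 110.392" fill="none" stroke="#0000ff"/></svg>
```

Since the viewBox matches the mm dimensions, user units are millimetres directly. The only transform is the Y-flip y_m = 156.180 − y_svg.

Shape 1 is a rectangle drawn with `<polygon>`. Its stroke #0000ff means engrave at S256, F2419. After flipping Y the toolpath is (108.397,141.945) → (116.978,141.945) → (116.978,119.328) → (108.397,119.328) → (108.397,141.945), returning to the start.

Shape 2 is a regular polygon drawn with `<path>`. Its stroke #0000ff means engrave at S256, F2419. After flipping Y the toolpath is (63.018,128.711) → (131.132,120.243) → (122.664,52.129) → (54.550,60.597) → (63.018,128.711), returning to the start.

Shape 3 is a rectangle drawn with `<rect>`. Its stroke #0000ff means engrave at S256, F2419. After flipping Y the toolpath is (141.556,79.018) → (219.067,79.018) → (219.067,48.146) → (141.556,48.146) → (141.556,79.018), returning to the start.

Shape 4 is a open polyline drawn with `<path>`. Its stroke #ff0000 means cut at S848, F941. After flipping Y the toolpath is (103.605,119.457) → (13.528,15.954) → (140.086,40.134) → (77.148,85.301) → (10.022,111.568).

Shape 5 is a rectangle drawn with `<polygon>`. Its stroke #0000ff means engrave at S256, F2419. After flipping Y the toolpath is (41.581,138.463) → (153.389,138.463) → (153.389,118.114) → (41.581,118.114) → (41.581,138.463), returning to the start.

Shape 6 is a line segment drawn with `<path>`. Its stroke #0000ff means engrave at S256, F2419. After flipping Y the toolpath is (126.949,146.818) → (245.276,23.555).

Shape 7 is a quadratic bezier drawn with `<path>`. Its stroke #0000ff means engrave at S256, F2419. After flipping Y the toolpath is (41.629,88.079) → (110.259,79.676) → (172.838,65.579) → (229.365,45.788).

; Generated by LaserGRBL
G21
G90
G0 X108.397 Y141.945
M3 S256
G1 X116.978 Y141.945 F2419
G1 X116.978 Y119.328
G1 X108.397 Y119.328
G1 X108.397 Y141.945
M5
G0 X63.018 Y128.711
M3 S256
G1 X131.132 Y120.243 F2419
G1 X122.664 Y52.129
G1 X54.550 Y60.597
G1 X63.018 Y128.711
M5
G0 X141.556 Y79.018
M3 S256
G1 X219.067 Y79.018 F2419
G1 X219.067 Y48.146
G1 X141.556 Y48.146
G1 X141.556 Y79.018
M5
G0 X103.605 Y119.457
M3 S848
G1 X13.528 Y15.954 F941
G1 X140.086 Y40.134
G1 X77.148 Y85.301
G1 X10.022 Y111.568
M5
G0 X41.581 Y138.463
M3 S256
G1 X153.389 Y138.463 F2419
G1 X153.389 Y118.114
G1 X41.581 Y118.114
G1 X41.581 Y138.463
M5
G0 X126.949 Y146.818
M3 S256
G1 X245.276 Y23.555 F2419
M5
G0 X41.629 Y88.079
M3 S256
G1 X110.259 Y79.676 F2419
G1 X172.838 Y65.579
G1 X229.365 Y45.788
M5
G0 X0.000 Y0.000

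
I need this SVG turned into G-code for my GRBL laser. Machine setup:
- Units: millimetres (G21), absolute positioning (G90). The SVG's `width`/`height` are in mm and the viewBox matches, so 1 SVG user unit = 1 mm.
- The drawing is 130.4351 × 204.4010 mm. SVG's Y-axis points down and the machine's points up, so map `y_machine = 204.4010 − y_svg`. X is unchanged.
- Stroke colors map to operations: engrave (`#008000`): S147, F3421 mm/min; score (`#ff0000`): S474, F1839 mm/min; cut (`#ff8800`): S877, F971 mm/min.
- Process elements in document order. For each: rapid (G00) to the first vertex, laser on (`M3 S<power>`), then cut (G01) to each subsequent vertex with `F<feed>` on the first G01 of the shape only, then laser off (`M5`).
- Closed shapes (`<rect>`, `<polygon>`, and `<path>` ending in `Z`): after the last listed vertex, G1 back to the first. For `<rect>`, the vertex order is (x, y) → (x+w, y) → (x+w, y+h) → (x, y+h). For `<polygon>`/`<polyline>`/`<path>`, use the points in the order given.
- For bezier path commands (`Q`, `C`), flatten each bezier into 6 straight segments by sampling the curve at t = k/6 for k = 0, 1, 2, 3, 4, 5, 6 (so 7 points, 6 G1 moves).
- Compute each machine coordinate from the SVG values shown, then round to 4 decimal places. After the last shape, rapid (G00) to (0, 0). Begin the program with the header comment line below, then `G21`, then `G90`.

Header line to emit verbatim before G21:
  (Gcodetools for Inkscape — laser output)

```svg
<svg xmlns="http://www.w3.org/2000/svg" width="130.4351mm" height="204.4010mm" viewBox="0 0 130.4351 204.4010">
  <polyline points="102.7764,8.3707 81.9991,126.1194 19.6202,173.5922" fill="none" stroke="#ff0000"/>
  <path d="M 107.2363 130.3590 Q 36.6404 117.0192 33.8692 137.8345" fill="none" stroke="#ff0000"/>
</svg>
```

(Gcodetools for Inkscape — laser output)
G21
G90
G00 X102.7764 Y196.0303
M3 S474
G01 X81.9991 Y78.2816 F1839
G01 X19.6202 Y30.8088
M5
G00 X107.2363 Y74.0420
M3 S474
G01 X85.5884 Y77.5398 F1839
G01 X67.7084 Y79.1402
G01 X53.5966 Y78.8430
G01 X43.2527 Y76.6484
G01 X36.6770 Y72.5562
G01 X33.8692 Y66.5665
M5
G00 X0.0000 Y0.0000

1 u = 1 mm; y_m = 204.4010 − y.

[1] `<polyline>` open polyline, #ff0000→score S474 F1839: (102.7764,196.0303) → (81.9991,78.2816) → (19.6202,30.8088)

[2] `<path>` quadratic bezier, #ff0000→score S474 F1839: (107.2363,74.0420) → (85.5884,77.5398) → (67.7084,79.1402) → (53.5966,78.8430) → (43.2527,76.6484) → (36.6770,72.5562) → (33.8692,66.5665)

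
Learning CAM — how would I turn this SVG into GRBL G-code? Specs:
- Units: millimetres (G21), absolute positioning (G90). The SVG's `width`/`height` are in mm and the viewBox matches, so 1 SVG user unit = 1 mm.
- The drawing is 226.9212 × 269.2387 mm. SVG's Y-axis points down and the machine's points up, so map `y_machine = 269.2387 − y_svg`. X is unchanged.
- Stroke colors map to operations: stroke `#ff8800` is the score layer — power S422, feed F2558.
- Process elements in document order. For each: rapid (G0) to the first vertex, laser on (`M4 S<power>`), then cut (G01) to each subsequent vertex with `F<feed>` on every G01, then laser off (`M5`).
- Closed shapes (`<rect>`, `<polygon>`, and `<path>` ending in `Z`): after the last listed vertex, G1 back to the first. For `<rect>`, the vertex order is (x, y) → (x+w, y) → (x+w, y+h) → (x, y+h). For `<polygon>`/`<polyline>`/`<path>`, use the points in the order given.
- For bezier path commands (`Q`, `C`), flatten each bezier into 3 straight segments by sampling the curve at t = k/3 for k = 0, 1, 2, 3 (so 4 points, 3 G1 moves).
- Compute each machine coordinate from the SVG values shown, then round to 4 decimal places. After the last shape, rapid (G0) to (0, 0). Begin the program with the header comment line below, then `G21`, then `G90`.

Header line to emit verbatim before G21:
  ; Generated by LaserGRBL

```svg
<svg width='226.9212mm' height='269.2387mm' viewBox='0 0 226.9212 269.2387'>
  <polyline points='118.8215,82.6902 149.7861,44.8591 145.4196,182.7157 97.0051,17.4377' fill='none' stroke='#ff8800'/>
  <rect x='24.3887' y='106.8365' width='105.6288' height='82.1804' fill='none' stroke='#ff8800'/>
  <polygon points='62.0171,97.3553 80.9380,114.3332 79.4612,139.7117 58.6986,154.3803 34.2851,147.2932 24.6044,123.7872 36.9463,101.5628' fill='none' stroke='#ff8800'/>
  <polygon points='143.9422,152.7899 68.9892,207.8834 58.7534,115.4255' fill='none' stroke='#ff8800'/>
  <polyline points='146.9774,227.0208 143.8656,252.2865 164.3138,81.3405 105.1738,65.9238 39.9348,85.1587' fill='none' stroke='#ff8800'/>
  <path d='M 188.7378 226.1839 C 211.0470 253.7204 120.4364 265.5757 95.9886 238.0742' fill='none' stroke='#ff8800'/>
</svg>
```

; Generated by LaserGRBL
G21
G90
G0 X118.8215 Y186.5485
M4 S422
G01 X149.7861 Y224.3796 F2558
G01 X145.4196 Y86.5230 F2558
G01 X97.0051 Y251.8010 F2558
M5
G0 X24.3887 Y162.4022
M4 S422
G01 X130.0175 Y162.4022 F2558
G01 X130.0175 Y80.2218 F2558
G01 X24.3887 Y80.2218 F2558
G01 X24.3887 Y162.4022 F2558
M5
G0 X62.0171 Y171.8834
M4 S422
G01 X80.9380 Y154.9055 F2558
G01 X79.4612 Y129.5270 F2558
G01 X58.6986 Y114.8584 F2558
G01 X34.2851 Y121.9455 F2558
G01 X24.6044 Y145.4515 F2558
G01 X36.9463 Y167.6759 F2558
G01 X62.0171 Y171.8834 F2558
M5
G0 X143.9422 Y116.4488
M4 S422
G01 X68.9892 Y61.3553 F2558
G01 X58.7534 Y153.8132 F2558
G01 X143.9422 Y116.4488 F2558
M5
G0 X146.9774 Y42.2179
M4 S422
G01 X143.8656 Y16.9522 F2558
G01 X164.3138 Y187.8982 F2558
G01 X105.1738 Y203.3149 F2558
G01 X39.9348 Y184.0800 F2558
M5
G0 X188.7378 Y43.0548
M4 S422
G01 X180.0398 Y21.6222 F2558
G01 X135.8580 Y15.9051 F2558
G01 X95.9886 Y31.1645 F2558
M5
G0 X0.0000 Y0.0000

Since the viewBox matches the mm dimensions, user units are millimetres directly. The only transform is the Y-flip y_m = 269.2387 − y_svg.

Shape 1 is a open polyline drawn with `<polyline>`. Its stroke #ff8800 means score at S422, F2558. After flipping Y the toolpath is (118.8215,186.5485) → (149.7861,224.3796) → (145.4196,86.5230) → (97.0051,251.8010).

Shape 2 is a rectangle drawn with `<rect>`. Its stroke #ff8800 means score at S422, F2558. After flipping Y the toolpath is (24.3887,162.4022) → (130.0175,162.4022) → (130.0175,80.2218) → (24.3887,80.2218) → (24.3887,162.4022), returning to the start.

Shape 3 is a regular polygon drawn with `<polygon>`. Its stroke #ff8800 means score at S422, F2558. After flipping Y the toolpath is (62.0171,171.8834) → (80.9380,154.9055) → (79.4612,129.5270) → (58.6986,114.8584) → (34.2851,121.9455) → (24.6044,145.4515) → (36.9463,167.6759) → (62.0171,171.8834), returning to the start.

Shape 4 is a regular polygon drawn with `<polygon>`. Its stroke #ff8800 means score at S422, F2558. After flipping Y the toolpath is (143.9422,116.4488) → (68.9892,61.3553) → (58.7534,153.8132) → (143.9422,116.4488), returning to the start.

Shape 5 is a open polyline drawn with `<polyline>`. Its stroke #ff8800 means score at S422, F2558. After flipping Y the toolpath is (146.9774,42.2179) → (143.8656,16.9522) → (164.3138,187.8982) → (105.1738,203.3149) → (39.9348,184.0800).

Shape 6 is a cubic bezier drawn with `<path>`. Its stroke #ff8800 means score at S422, F2558. After flipping Y the toolpath is (188.7378,43.0548) → (180.0398,21.6222) → (135.8580,15.9051) → (95.9886,31.1645).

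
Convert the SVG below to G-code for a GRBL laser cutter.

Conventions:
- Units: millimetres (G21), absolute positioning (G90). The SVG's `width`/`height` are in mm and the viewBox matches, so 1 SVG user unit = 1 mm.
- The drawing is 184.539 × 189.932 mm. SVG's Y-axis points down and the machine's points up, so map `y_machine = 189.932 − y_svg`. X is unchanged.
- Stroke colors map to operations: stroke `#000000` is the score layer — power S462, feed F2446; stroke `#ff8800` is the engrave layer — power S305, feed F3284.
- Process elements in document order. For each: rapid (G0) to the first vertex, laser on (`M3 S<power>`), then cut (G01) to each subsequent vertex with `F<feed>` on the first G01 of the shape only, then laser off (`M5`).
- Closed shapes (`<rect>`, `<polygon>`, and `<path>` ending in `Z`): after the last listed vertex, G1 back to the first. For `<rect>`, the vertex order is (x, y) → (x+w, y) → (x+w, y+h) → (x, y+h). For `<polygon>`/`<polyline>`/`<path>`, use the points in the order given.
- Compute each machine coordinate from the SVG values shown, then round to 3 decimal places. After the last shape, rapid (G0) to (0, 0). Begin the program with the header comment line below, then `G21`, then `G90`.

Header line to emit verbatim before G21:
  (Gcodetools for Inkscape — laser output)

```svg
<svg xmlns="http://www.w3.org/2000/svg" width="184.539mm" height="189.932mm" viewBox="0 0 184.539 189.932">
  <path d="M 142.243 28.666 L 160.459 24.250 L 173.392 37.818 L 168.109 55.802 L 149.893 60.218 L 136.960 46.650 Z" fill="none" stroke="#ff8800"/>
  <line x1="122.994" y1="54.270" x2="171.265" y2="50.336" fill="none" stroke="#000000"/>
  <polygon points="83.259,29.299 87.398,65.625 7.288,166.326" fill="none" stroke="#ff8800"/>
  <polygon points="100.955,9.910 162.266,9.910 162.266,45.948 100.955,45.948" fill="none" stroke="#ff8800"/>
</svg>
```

Since the viewBox matches the mm dimensions, user units are millimetres directly. The only transform is the Y-flip y_m = 189.932 − y_svg.

Shape 1 is a regular polygon drawn with `<path>`. Its stroke #ff8800 means engrave at S305, F3284. After flipping Y the toolpath is (142.243,161.266) → (160.459,165.682) → (173.392,152.114) → (168.109,134.130) → (149.893,129.714) → (136.960,143.282) → (142.243,161.266), returning to the start.

Shape 2 is a line segment drawn with `<line>`. Its stroke #000000 means score at S462, F2446. After flipping Y the toolpath is (122.994,135.662) → (171.265,139.596).

Shape 3 is a closed polygon drawn with `<polygon>`. Its stroke #ff8800 means engrave at S305, F3284. After flipping Y the toolpath is (83.259,160.633) → (87.398,124.307) → (7.288,23.606) → (83.259,160.633), returning to the start.

Shape 4 is a rectangle drawn with `<polygon>`. Its stroke #ff8800 means engrave at S305, F3284. After flipping Y the toolpath is (100.955,180.022) → (162.266,180.022) → (162.266,143.984) → (100.955,143.984) → (100.955,180.022), returning to the start.

(Gcodetools for Inkscape — laser output)
G21
G90
G0 X142.243 Y161.266
M3 S305
G01 X160.459 Y165.682 F3284
G01 X173.392 Y152.114
G01 X168.109 Y134.130
G01 X149.893 Y129.714
G01 X136.960 Y143.282
G01 X142.243 Y161.266
M5
G0 X122.994 Y135.662
M3 S462
G01 X171.265 Y139.596 F2446
M5
G0 X83.259 Y160.633
M3 S305
G01 X87.398 Y124.307 F3284
G01 X7.288 Y23.606
G01 X83.259 Y160.633
M5
G0 X100.955 Y180.022
M3 S305
G01 X162.266 Y180.022 F3284
G01 X162.266 Y143.984
G01 X100.955 Y143.984
G01 X100.955 Y180.022
M5
G0 X0.000 Y0.000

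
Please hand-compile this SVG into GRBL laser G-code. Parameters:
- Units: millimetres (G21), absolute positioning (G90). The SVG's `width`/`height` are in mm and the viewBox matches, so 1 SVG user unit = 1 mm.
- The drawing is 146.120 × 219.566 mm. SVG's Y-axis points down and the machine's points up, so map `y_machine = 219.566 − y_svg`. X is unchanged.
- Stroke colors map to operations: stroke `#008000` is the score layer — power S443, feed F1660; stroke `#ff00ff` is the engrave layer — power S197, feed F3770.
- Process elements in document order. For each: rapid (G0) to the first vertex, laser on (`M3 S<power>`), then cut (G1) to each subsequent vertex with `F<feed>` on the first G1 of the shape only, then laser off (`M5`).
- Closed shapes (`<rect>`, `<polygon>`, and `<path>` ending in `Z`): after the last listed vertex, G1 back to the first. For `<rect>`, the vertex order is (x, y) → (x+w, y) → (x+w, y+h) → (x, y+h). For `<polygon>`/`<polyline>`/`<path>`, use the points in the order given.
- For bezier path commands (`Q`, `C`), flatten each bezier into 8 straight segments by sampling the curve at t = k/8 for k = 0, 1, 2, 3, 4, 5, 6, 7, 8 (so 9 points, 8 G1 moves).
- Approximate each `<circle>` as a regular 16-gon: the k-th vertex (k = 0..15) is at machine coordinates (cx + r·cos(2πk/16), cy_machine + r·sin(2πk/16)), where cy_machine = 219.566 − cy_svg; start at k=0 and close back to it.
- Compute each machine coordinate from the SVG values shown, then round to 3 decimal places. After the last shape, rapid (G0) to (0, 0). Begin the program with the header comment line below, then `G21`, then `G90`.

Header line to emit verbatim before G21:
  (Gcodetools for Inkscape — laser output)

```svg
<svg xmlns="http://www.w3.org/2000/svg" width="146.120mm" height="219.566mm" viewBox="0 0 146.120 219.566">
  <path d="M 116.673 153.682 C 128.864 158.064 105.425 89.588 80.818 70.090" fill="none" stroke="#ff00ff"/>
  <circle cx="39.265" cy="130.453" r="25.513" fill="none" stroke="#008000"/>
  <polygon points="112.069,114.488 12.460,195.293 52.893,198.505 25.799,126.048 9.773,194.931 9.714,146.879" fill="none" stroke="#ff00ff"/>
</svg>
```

(Gcodetools for Inkscape — laser output)
G21
G90
G0 X116.673 Y65.884
M3 S197
G1 X119.642 Y67.418 F3770
G1 X119.674 Y74.355
G1 X117.174 Y85.266
G1 X112.545 Y98.725
G1 X106.191 Y113.303
G1 X98.516 Y127.573
G1 X89.924 Y140.106
G1 X80.818 Y149.476
M5
G0 X64.778 Y89.113
M3 S443
G1 X62.836 Y98.876 F1660
G1 X57.305 Y107.153
G1 X49.028 Y112.684
G1 X39.265 Y114.626
G1 X29.502 Y112.684
G1 X21.225 Y107.153
G1 X15.694 Y98.876
G1 X13.752 Y89.113
G1 X15.694 Y79.350
G1 X21.225 Y71.073
G1 X29.502 Y65.542
G1 X39.265 Y63.600
G1 X49.028 Y65.542
G1 X57.305 Y71.073
G1 X62.836 Y79.350
G1 X64.778 Y89.113
M5
G0 X112.069 Y105.078
M3 S197
G1 X12.460 Y24.273 F3770
G1 X52.893 Y21.061
G1 X25.799 Y93.518
G1 X9.773 Y24.635
G1 X9.714 Y72.687
G1 X112.069 Y105.078
M5
G0 X0.000 Y0.000

viewBox `0 0 146.120 219.566` with mm width/height → 1 unit = 1 mm. Flip: y_m = 219.566 − y_svg.

**Shape 1** — `<path>` cubic bezier, stroke `#ff00ff` → engrave (S197, F3770). Control points (SVG): P0=(116.673,153.682), P1=(128.864,158.064), P2=(105.425,89.588), P3=(80.818,70.090); sampled at t=k/8. Machine vertices: (116.673,65.884) → (119.642,67.418) → (119.674,74.355) → (117.174,85.266) → (112.545,98.725) → (106.191,113.303) → (98.516,127.573) → (89.924,140.106) → (80.818,149.476). Open path.

**Shape 2** — `<circle>` circle, stroke `#008000` → score (S443, F1660). Machine vertices: (64.778,89.113) → (62.836,98.876) → (57.305,107.153) → (49.028,112.684) → (39.265,114.626) → (29.502,112.684) → (21.225,107.153) → (15.694,98.876) → (13.752,89.113) → (15.694,79.350) → (21.225,71.073) → (29.502,65.542) → (39.265,63.600) → (49.028,65.542) → (57.305,71.073) → (62.836,79.350) → (64.778,89.113). Closed: final G1 returns to the first vertex.

**Shape 3** — `<polygon>` closed polygon, stroke `#ff00ff` → engrave (S197, F3770). Machine vertices: (112.069,105.078) → (12.460,24.273) → (52.893,21.061) → (25.799,93.518) → (9.773,24.635) → (9.714,72.687) → (112.069,105.078). Closed: final G1 returns to the first vertex.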